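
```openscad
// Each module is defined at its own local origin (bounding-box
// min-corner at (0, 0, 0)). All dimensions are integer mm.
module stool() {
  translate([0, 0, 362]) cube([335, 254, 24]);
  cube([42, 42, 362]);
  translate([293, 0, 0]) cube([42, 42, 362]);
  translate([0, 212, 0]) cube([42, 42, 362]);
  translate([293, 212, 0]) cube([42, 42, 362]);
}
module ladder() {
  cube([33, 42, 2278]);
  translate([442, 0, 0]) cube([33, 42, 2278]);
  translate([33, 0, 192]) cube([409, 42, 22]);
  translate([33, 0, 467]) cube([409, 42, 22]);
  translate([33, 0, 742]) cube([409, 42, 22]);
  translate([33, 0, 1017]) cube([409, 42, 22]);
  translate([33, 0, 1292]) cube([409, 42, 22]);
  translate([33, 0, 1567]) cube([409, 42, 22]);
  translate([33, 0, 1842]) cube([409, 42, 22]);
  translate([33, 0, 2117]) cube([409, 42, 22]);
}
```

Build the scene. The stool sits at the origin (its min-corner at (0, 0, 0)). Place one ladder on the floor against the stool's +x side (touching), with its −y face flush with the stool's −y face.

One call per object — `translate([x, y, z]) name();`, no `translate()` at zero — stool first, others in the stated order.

stool();
translate([335, 0, 0]) ladder();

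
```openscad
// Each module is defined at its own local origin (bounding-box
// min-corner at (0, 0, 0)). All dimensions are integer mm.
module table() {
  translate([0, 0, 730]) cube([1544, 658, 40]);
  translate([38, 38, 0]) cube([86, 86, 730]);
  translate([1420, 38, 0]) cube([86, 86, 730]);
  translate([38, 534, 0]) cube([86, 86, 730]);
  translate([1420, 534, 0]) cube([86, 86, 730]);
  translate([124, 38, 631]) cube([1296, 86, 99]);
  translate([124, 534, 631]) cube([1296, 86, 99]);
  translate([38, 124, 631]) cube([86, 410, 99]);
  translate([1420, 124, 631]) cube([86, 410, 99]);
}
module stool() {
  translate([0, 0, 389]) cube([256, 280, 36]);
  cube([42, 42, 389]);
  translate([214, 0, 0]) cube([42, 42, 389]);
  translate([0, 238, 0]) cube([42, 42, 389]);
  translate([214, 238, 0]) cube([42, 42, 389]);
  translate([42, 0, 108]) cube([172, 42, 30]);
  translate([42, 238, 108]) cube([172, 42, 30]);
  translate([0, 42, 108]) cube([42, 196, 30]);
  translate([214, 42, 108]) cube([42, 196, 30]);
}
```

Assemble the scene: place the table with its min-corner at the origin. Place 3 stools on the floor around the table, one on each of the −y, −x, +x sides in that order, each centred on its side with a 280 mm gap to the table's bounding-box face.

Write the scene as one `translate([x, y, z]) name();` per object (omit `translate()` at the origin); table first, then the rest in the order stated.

table();
translate([644, -560, 0]) stool();
translate([-536, 189, 0]) stool();
translate([1824, 189, 0]) stool();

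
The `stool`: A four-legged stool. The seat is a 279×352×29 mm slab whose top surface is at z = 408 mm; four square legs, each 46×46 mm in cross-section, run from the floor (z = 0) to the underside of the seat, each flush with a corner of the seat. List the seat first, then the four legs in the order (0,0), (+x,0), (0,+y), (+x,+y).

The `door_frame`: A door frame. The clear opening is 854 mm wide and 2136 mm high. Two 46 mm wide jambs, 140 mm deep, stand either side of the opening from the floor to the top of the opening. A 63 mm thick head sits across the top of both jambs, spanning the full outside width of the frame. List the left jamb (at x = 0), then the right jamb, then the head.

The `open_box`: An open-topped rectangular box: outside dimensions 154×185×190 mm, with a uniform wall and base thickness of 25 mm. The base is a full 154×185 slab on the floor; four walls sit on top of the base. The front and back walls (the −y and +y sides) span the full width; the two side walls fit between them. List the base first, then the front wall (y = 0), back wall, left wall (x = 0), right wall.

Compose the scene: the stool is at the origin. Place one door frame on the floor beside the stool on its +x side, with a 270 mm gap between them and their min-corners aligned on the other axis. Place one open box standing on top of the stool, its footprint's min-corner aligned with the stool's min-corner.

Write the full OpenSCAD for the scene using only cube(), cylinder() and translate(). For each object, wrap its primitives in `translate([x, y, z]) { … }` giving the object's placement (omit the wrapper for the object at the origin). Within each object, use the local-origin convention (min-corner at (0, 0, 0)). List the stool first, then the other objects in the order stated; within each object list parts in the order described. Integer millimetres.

translate([0, 0, 379]) cube([279, 352, 29]);
cube([46, 46, 379]);
translate([233, 0, 0]) cube([46, 46, 379]);
translate([0, 306, 0]) cube([46, 46, 379]);
translate([233, 306, 0]) cube([46, 46, 379]);
translate([549, 0, 0]) {
  cube([46, 140, 2136]);
  translate([900, 0, 0]) cube([46, 140, 2136]);
  translate([0, 0, 2136]) cube([946, 140, 63]);
}
translate([0, 0, 408]) {
  cube([154, 185, 25]);
  translate([0, 0, 25]) cube([154, 25, 165]);
  translate([0, 160, 25]) cube([154, 25, 165]);
  translate([0, 25, 25]) cube([25, 135, 165]);
  translate([129, 25, 25]) cube([25, 135, 165]);
}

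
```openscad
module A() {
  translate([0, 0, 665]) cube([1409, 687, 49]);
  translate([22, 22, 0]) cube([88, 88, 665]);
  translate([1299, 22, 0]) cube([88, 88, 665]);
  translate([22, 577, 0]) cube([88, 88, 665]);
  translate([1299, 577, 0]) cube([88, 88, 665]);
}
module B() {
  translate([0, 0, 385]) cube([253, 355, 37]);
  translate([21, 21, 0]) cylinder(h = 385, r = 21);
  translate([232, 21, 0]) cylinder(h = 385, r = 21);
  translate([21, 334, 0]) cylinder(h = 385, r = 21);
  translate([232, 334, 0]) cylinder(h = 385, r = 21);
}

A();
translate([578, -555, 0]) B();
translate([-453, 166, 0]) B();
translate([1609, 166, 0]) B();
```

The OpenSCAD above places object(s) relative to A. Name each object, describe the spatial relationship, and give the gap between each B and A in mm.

A is a table. B is a stool. Three stools sit around the table at the −y, −x, +x sides. The gap between each stool and the table is 200 mm.

Each stool's nearest face is 200 mm from the table's bounding box.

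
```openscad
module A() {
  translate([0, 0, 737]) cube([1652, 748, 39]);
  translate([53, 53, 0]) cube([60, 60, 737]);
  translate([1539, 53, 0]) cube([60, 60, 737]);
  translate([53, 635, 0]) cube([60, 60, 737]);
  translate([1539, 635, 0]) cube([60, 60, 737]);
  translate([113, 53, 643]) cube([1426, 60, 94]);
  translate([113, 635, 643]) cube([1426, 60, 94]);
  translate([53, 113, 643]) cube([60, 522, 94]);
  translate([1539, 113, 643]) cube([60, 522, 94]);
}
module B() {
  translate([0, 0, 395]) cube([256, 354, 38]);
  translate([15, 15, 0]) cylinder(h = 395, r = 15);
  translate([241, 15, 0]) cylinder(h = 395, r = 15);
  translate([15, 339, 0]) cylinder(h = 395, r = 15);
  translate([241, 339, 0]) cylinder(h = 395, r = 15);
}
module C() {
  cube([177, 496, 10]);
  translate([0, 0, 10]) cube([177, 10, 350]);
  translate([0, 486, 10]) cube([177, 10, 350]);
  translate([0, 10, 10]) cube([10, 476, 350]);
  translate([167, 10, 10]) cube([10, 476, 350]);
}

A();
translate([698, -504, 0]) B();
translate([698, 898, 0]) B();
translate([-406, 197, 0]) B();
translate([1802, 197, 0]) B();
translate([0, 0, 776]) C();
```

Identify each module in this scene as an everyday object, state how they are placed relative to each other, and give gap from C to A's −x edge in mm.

The open box's min-x is at 0; the table's min-x is 0; gap = 0 mm.

A is a table. B is a stool. C is an open box. Four stools sit around the table at the −y, +y, −x, +x sides. The open box is on top of the table. The gap from the open box to the table's −x edge is 0 mm.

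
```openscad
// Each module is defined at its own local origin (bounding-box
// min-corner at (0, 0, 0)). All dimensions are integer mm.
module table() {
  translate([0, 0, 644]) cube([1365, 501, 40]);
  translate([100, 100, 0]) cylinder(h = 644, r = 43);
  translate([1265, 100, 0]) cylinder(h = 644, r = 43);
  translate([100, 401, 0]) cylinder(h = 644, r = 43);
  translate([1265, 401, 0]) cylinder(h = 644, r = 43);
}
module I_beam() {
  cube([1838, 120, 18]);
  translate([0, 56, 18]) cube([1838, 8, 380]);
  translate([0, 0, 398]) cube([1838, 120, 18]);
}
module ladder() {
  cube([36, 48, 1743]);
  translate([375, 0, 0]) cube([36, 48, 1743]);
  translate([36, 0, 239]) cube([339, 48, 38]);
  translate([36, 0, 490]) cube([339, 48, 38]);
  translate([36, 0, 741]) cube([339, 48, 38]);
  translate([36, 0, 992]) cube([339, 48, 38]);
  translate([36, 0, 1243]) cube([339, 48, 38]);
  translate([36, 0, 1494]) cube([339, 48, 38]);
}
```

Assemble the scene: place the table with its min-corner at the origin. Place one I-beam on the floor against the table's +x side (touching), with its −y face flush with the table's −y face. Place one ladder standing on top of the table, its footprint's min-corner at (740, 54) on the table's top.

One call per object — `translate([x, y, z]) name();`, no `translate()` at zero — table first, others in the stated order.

table();
translate([1365, 0, 0]) I_beam();
translate([740, 54, 684]) ladder();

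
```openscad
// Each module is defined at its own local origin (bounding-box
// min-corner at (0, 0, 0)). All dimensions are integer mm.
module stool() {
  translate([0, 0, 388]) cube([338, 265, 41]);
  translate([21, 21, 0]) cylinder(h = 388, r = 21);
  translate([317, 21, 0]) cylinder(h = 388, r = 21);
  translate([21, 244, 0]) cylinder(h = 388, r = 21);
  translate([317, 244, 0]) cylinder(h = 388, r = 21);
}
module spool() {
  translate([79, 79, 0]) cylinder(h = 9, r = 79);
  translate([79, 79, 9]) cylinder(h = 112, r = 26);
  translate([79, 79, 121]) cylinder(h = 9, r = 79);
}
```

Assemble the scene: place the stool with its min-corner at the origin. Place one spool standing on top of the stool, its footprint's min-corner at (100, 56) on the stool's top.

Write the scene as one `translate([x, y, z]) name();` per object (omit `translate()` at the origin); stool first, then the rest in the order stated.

stool();
translate([100, 56, 429]) spool();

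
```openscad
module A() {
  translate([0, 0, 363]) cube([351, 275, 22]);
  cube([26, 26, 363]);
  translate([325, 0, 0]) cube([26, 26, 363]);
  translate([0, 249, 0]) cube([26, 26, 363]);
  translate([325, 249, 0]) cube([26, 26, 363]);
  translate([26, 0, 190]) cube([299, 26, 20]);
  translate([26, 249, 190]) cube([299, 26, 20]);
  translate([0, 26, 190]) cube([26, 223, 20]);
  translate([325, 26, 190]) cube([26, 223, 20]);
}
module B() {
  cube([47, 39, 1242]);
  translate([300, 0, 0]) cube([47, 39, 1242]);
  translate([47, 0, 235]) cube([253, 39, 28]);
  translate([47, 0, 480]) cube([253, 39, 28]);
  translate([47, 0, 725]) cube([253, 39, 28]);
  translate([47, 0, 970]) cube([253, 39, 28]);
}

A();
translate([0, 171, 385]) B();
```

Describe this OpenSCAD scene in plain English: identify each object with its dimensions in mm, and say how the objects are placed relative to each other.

A is a four-legged stool. The seat is a 351×275×22 mm slab whose top surface is at z = 385 mm; four square legs, each 26×26 mm in cross-section, run from the floor (z = 0) to the underside of the seat, each flush with a corner of the seat. Four stretchers, 26 mm wide and 20 mm tall, connect adjacent legs with their undersides at z = 190 mm, each running between the inner faces of the legs it joins and aligned with the legs' outer faces on the other axis.

B is a wooden ladder with two side rails of 47×39 mm section and 1242 mm height, set 347 mm apart overall. Between them run 4 rectangular rungs (39 mm deep, 28 mm thick), front faces flush with the rails' −y face. The bottom of the first rung is 235 mm above the floor and each subsequent rung is 245 mm higher than the one below.

The ladder is on top of the stool.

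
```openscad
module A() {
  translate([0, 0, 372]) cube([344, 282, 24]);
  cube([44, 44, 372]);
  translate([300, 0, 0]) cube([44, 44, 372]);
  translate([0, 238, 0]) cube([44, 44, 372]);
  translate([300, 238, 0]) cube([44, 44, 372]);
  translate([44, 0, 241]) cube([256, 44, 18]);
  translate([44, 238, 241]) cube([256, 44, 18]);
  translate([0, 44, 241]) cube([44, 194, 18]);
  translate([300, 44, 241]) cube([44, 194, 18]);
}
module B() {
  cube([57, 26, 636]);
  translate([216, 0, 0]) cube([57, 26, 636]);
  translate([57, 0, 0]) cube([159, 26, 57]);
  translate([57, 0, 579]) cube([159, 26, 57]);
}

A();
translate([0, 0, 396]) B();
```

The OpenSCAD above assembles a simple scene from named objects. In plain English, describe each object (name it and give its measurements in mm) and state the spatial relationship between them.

A is a simple wooden stool: a rectangular seat 344 mm (x) by 282 mm (y), 24 mm thick, top face at z = 396 mm, on four square legs, each 44×44 mm in cross-section. The legs rest on z = 0, each flush with a corner of the seat. Four stretchers, 44 mm wide and 18 mm tall, connect adjacent legs with their undersides at z = 241 mm, each running between the inner faces of the legs it joins and aligned with the legs' outer faces on the other axis.

B is a picture frame with a 159×522 mm rectangular opening (x by z) and a uniform 57 mm border on every side. Frame depth is 26 mm along y. It is built from two vertical stiles running the full outside height and two horizontal rails spanning the gap between the stiles.

The picture frame is on top of the stool.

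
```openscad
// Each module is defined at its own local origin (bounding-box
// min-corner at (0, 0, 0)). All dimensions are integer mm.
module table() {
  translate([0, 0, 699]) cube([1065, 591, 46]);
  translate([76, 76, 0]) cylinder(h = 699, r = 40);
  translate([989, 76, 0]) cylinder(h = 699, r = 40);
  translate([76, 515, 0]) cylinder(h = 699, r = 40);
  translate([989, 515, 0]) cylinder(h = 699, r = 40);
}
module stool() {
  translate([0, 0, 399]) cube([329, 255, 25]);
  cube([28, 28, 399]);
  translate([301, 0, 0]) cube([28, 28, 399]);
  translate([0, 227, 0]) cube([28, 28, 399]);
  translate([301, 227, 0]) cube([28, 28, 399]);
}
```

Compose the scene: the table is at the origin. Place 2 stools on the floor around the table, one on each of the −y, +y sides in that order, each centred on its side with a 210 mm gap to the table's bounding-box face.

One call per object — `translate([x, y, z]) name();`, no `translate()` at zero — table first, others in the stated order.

table();
translate([368, -465, 0]) stool();
translate([368, 801, 0]) stool();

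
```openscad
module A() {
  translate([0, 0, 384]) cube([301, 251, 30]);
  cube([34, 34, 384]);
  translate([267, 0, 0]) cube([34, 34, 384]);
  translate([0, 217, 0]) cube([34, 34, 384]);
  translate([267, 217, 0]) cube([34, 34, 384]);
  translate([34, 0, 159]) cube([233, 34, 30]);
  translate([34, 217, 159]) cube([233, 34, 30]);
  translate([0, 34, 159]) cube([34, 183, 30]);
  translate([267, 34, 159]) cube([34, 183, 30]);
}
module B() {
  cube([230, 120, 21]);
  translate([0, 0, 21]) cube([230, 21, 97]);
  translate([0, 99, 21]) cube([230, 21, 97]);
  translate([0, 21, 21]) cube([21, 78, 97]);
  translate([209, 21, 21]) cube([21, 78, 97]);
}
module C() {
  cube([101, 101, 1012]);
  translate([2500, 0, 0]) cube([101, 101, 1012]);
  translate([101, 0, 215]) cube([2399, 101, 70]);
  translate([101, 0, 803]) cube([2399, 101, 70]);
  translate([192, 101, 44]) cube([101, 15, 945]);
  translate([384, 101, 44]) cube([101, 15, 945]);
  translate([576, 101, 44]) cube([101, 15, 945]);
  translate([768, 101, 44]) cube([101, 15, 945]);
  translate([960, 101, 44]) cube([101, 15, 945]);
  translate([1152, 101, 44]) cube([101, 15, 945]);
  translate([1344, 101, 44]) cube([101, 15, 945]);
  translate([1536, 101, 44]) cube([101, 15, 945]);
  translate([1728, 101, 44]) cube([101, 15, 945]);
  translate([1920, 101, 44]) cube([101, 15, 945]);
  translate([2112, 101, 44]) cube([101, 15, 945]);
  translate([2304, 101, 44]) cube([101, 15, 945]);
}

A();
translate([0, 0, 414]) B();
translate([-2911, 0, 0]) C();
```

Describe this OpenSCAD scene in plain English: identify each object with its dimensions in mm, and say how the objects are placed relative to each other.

A is a four-legged stool. The seat is a 301×251×30 mm slab whose top surface is at z = 414 mm; four square legs, each 34×34 mm in cross-section, run from the floor (z = 0) to the underside of the seat, each flush with a corner of the seat. Four stretchers, 34 mm wide and 30 mm tall, connect adjacent legs with their undersides at z = 159 mm, each running between the inner faces of the legs it joins and aligned with the legs' outer faces on the other axis.

B is an open-topped rectangular box: outside dimensions 230×120×118 mm, with a uniform wall and base thickness of 21 mm. The base is a full 230×120 slab on the floor; four walls sit on top of the base. The front and back walls (the −y and +y sides) span the full width; the two side walls fit between them.

C is a fence section. Two 101×101 mm posts, 1012 mm tall, stand on the floor with a clear span of 2399 mm between their inner faces. Two horizontal rails of 101×70 mm section span the gap between the posts with their undersides at z = 215 mm and z = 803 mm, flush with the posts' −y face. 12 pickets, each 101 mm wide, 15 mm thick and 945 mm tall, are fixed to the +y face of the rails with their bottoms at z = 44 mm, evenly spaced across the span with equal gaps (rounded down to the nearest mm) at the −x end and between each pair — any rounding remainder accumulates at the +x end.

The open box is on top of the stool. The fence section is on the floor beside the stool on its −x side.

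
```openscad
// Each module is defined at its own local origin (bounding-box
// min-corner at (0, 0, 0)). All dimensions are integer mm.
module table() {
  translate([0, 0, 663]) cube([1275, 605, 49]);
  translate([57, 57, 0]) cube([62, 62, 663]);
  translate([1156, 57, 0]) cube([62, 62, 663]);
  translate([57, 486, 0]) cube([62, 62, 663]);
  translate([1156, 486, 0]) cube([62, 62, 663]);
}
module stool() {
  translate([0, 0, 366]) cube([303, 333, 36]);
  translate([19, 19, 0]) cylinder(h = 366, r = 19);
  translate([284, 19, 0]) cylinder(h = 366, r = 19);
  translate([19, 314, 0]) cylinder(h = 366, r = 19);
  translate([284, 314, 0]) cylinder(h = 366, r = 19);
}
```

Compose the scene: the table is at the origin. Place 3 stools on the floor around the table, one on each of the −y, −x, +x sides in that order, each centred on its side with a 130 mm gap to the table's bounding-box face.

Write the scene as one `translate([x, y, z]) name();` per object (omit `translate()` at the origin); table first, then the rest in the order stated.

table();
translate([486, -463, 0]) stool();
translate([-433, 136, 0]) stool();
translate([1405, 136, 0]) stool();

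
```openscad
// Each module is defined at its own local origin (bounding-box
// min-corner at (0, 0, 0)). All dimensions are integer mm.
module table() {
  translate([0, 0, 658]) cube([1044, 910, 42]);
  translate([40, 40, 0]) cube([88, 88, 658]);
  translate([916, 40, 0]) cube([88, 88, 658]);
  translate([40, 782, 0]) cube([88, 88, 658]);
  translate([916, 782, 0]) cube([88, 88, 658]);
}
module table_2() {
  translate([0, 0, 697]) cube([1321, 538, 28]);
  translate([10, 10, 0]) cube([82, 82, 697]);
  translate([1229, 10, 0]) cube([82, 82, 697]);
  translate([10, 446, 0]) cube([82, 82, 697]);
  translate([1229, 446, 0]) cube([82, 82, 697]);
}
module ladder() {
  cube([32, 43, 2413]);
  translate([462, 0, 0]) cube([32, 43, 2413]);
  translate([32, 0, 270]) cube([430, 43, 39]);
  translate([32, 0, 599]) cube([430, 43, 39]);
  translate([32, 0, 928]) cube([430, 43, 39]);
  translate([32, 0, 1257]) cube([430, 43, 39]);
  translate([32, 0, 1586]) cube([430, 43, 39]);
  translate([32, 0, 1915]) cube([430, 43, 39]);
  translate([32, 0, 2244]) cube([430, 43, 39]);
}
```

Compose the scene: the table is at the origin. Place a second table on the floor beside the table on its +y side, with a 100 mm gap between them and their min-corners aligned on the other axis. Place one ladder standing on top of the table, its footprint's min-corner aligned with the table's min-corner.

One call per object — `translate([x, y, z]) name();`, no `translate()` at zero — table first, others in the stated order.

table();
translate([0, 1010, 0]) table_2();
translate([0, 0, 700]) ladder();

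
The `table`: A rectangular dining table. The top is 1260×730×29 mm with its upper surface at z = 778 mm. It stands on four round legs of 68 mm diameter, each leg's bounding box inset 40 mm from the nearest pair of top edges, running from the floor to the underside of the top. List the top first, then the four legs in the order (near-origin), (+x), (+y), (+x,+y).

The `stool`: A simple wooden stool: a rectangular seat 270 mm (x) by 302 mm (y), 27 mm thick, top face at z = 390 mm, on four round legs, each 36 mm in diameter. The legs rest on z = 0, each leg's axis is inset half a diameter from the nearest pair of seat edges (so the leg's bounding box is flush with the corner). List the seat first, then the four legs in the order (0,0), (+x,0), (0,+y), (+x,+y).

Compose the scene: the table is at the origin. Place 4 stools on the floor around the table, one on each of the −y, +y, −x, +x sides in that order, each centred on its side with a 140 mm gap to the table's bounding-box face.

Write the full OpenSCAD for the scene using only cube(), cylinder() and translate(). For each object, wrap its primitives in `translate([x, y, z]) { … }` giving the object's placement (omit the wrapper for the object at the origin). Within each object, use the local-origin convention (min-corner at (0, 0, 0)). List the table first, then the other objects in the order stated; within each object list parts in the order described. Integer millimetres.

translate([0, 0, 749]) cube([1260, 730, 29]);
translate([74, 74, 0]) cylinder(h = 749, r = 34);
translate([1186, 74, 0]) cylinder(h = 749, r = 34);
translate([74, 656, 0]) cylinder(h = 749, r = 34);
translate([1186, 656, 0]) cylinder(h = 749, r = 34);
translate([495, -442, 0]) {
  translate([0, 0, 363]) cube([270, 302, 27]);
  translate([18, 18, 0]) cylinder(h = 363, r = 18);
  translate([252, 18, 0]) cylinder(h = 363, r = 18);
  translate([18, 284, 0]) cylinder(h = 363, r = 18);
  translate([252, 284, 0]) cylinder(h = 363, r = 18);
}
translate([495, 870, 0]) {
  translate([0, 0, 363]) cube([270, 302, 27]);
  translate([18, 18, 0]) cylinder(h = 363, r = 18);
  translate([252, 18, 0]) cylinder(h = 363, r = 18);
  translate([18, 284, 0]) cylinder(h = 363, r = 18);
  translate([252, 284, 0]) cylinder(h = 363, r = 18);
}
translate([-410, 214, 0]) {
  translate([0, 0, 363]) cube([270, 302, 27]);
  translate([18, 18, 0]) cylinder(h = 363, r = 18);
  translate([252, 18, 0]) cylinder(h = 363, r = 18);
  translate([18, 284, 0]) cylinder(h = 363, r = 18);
  translate([252, 284, 0]) cylinder(h = 363, r = 18);
}
translate([1400, 214, 0]) {
  translate([0, 0, 363]) cube([270, 302, 27]);
  translate([18, 18, 0]) cylinder(h = 363, r = 18);
  translate([252, 18, 0]) cylinder(h = 363, r = 18);
  translate([18, 284, 0]) cylinder(h = 363, r = 18);
  translate([252, 284, 0]) cylinder(h = 363, r = 18);
}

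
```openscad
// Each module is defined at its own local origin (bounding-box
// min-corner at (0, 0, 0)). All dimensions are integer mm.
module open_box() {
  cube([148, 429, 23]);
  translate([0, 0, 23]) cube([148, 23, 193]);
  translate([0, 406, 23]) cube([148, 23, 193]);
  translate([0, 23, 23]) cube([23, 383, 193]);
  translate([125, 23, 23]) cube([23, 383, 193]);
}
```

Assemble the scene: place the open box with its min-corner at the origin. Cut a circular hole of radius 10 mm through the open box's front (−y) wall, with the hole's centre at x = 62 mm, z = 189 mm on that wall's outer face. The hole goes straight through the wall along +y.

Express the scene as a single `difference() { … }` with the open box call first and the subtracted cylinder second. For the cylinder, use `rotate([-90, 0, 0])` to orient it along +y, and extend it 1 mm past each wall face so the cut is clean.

difference() {
  open_box();
  translate([62, -1, 189]) rotate([-90, 0, 0]) cylinder(h = 25, r = 10);
}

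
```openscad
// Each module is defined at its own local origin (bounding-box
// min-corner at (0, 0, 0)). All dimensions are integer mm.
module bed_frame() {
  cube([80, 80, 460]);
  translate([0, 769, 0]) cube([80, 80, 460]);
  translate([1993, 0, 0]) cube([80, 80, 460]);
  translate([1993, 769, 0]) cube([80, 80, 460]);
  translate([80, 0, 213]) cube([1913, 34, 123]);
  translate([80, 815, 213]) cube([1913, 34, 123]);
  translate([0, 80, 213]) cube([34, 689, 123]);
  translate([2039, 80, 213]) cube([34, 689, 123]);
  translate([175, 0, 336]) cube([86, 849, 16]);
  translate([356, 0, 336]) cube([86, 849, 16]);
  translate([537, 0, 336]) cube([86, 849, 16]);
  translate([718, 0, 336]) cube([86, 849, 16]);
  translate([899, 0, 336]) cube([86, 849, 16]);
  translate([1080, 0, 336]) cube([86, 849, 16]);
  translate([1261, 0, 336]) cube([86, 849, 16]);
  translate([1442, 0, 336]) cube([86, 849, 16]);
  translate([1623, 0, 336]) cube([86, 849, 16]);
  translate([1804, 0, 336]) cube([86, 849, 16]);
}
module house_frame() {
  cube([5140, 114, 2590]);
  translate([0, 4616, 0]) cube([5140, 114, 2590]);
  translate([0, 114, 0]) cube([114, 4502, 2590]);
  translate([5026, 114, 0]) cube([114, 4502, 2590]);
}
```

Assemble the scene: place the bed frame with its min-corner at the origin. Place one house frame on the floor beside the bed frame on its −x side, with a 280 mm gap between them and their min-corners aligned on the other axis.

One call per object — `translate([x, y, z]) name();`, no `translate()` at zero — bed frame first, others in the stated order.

bed_frame();
translate([-5420, 0, 0]) house_frame();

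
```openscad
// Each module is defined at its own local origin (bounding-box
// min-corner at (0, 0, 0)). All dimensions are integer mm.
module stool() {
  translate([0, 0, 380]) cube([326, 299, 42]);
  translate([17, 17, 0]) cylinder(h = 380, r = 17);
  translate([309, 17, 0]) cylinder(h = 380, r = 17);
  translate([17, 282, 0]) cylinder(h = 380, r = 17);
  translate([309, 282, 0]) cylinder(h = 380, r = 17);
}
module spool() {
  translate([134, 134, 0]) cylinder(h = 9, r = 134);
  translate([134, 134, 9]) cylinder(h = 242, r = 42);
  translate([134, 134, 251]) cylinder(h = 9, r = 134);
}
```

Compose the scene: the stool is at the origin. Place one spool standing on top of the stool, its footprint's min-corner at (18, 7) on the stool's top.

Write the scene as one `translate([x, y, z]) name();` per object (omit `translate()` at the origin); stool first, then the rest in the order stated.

stool();
translate([18, 7, 422]) spool();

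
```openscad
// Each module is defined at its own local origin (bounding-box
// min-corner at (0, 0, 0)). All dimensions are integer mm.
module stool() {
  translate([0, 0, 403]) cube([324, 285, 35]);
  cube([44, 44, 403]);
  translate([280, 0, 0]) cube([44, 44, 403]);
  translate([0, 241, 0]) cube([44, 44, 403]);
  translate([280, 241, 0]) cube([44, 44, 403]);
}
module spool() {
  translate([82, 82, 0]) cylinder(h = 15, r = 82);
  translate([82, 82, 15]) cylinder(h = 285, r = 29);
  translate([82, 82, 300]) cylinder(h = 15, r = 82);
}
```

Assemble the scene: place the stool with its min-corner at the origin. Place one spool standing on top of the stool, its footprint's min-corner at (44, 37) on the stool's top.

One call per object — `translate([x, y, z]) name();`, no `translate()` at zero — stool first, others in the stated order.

stool();
translate([44, 37, 438]) spool();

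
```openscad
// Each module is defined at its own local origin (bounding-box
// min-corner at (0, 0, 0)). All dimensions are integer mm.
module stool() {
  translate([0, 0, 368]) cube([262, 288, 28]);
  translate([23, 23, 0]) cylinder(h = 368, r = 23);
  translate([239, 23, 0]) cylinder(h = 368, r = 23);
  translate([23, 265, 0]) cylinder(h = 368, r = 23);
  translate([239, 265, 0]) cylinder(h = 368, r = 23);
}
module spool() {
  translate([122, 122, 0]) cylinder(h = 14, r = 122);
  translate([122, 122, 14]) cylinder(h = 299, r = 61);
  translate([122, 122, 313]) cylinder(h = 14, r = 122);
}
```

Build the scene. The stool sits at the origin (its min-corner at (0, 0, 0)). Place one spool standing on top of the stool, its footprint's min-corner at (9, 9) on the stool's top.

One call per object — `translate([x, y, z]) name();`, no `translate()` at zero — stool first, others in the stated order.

stool();
translate([9, 9, 396]) spool();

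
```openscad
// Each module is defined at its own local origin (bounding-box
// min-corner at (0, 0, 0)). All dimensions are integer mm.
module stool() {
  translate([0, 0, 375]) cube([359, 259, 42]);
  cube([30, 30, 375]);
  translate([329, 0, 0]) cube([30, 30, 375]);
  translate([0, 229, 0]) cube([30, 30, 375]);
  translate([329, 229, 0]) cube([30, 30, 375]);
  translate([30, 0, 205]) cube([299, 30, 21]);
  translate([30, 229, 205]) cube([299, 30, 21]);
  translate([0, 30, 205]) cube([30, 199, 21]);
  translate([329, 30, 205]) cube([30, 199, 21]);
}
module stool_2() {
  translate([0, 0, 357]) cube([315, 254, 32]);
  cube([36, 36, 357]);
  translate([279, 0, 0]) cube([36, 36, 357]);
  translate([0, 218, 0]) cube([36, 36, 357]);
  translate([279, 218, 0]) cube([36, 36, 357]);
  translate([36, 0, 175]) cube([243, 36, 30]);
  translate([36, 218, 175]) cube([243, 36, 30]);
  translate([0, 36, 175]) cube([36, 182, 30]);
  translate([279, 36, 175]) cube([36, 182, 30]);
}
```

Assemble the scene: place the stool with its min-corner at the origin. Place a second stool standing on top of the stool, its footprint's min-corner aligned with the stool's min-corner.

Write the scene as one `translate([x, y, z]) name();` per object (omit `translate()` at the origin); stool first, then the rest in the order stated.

stool();
translate([0, 0, 417]) stool_2();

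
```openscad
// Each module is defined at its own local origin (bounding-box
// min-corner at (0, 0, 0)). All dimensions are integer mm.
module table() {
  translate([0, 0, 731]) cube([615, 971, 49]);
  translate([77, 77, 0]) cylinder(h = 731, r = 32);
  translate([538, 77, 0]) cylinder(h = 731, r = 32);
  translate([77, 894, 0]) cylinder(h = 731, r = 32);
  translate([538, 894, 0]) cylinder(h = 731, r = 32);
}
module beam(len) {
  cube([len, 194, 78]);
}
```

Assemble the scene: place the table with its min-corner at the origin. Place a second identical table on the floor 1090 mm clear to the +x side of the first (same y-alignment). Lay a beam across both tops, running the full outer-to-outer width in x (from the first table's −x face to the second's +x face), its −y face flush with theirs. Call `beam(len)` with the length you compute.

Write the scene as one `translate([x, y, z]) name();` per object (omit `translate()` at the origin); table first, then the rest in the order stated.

table();
translate([1705, 0, 0]) table();
translate([0, 0, 780]) beam(2320);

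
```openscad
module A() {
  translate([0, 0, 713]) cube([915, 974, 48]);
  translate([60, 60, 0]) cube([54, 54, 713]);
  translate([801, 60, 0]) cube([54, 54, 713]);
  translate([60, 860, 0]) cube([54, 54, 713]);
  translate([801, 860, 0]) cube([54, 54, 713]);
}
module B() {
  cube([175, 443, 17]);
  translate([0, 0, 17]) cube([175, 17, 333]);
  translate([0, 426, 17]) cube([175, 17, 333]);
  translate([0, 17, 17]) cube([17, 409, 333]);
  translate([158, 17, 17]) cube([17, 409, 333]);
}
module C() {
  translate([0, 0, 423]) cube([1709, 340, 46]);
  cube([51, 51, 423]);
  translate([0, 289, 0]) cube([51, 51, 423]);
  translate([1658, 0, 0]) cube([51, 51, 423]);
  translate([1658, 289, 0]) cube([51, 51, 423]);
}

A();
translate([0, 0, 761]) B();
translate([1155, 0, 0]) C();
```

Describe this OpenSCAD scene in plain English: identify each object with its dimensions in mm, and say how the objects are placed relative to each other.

A is a table: top 915 mm (x) × 974 mm (y), 48 mm thick, upper face at z = 761 mm, on four 54×54 mm square legs, each inset 60 mm from the nearest pair of top edges, running from z = 0 to the bottom of the top.

B is an open-topped rectangular box: outside dimensions 175×443×350 mm, with a uniform wall and base thickness of 17 mm. The base is a full 175×443 slab on the floor; four walls sit on top of the base. The front and back walls (the −y and +y sides) span the full width; the two side walls fit between them.

C is a long wooden bench with a 1709 mm (x) × 340 mm (y) seat, 46 mm thick, its top surface 469 mm above the floor. Four 51 mm square legs at the seat corners, flush with the edges, run from z = 0 to the seat underside.

The open box is on top of the table. The bench is on the floor beside the table on its +x side.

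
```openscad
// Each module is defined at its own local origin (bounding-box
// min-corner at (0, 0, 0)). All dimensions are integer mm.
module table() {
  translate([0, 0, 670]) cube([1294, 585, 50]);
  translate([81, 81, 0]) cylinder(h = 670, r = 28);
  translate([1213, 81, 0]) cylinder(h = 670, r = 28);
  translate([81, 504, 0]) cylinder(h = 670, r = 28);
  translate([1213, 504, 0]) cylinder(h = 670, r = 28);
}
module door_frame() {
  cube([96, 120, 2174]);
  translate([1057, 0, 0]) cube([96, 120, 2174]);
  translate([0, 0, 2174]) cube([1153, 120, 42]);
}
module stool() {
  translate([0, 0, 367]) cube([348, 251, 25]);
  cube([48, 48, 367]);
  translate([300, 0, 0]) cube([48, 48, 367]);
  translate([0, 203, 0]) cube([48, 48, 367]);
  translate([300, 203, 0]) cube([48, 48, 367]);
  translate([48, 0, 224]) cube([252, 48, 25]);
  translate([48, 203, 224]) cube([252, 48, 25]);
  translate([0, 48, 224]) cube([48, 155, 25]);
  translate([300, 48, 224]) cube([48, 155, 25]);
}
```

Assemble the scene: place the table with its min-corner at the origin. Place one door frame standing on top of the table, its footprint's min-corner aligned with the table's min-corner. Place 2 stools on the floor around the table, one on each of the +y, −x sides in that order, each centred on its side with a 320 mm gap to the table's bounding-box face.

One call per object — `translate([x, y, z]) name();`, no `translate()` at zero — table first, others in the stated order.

table();
translate([0, 0, 720]) door_frame();
translate([473, 905, 0]) stool();
translate([-668, 167, 0]) stool();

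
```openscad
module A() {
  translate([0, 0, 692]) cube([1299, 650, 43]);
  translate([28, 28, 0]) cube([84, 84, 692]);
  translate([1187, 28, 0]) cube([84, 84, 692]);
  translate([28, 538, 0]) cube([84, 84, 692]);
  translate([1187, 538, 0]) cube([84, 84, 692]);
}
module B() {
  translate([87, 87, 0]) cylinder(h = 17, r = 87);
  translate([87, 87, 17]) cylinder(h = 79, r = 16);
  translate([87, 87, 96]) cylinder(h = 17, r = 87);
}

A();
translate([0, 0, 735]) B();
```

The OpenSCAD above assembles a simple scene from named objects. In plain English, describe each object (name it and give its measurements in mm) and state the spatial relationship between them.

A is a rectangular dining table. The top is 1299×650×43 mm with its upper surface at z = 735 mm. It stands on four 84×84 mm square legs, each inset 28 mm from the nearest pair of top edges, running from the floor to the underside of the top.

B is a spool: two coaxial disc flanges of radius 87 mm and thickness 17 mm, joined by a core cylinder of radius 16 mm and height 79 mm. The lower flange rests on z = 0 and the three cylinders share a vertical axis.

The spool is on top of the table.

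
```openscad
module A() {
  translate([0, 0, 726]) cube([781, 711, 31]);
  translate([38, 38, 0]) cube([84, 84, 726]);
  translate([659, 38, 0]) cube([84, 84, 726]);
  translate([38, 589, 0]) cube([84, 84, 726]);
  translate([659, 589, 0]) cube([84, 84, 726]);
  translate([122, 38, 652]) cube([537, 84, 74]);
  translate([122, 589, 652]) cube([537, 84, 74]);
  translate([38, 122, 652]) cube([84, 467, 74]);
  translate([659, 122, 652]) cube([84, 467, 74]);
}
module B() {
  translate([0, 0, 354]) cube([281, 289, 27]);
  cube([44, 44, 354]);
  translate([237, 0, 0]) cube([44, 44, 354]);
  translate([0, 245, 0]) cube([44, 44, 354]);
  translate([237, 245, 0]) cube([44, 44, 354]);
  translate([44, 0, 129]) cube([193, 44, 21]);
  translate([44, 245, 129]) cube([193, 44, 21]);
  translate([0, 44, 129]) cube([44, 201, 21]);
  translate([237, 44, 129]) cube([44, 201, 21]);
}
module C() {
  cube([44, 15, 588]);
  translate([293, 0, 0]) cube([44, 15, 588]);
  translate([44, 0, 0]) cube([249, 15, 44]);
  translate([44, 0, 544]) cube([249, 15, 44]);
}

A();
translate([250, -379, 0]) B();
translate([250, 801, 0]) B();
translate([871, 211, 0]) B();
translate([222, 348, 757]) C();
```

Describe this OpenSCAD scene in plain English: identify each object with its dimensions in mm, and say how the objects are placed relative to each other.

A is a table: top 781 mm (x) × 711 mm (y), 31 mm thick, upper face at z = 757 mm, on four 84×84 mm square legs, each inset 38 mm from the nearest pair of top edges, running from z = 0 to the bottom of the top. Four apron rails, 84 mm thick and 74 mm tall, run between adjacent legs with their top edges flush with the underside of the top and their outer faces flush with the legs' outer faces.

B is a four-legged stool. The seat is a 281×289×27 mm slab whose top surface is at z = 381 mm; four square legs, each 44×44 mm in cross-section, run from the floor (z = 0) to the underside of the seat, each flush with a corner of the seat. Four stretchers, 44 mm wide and 21 mm tall, connect adjacent legs with their undersides at z = 129 mm, each running between the inner faces of the legs it joins and aligned with the legs' outer faces on the other axis.

C is a picture frame with a 249×500 mm rectangular opening (x by z) and a uniform 44 mm border on every side. Frame depth is 15 mm along y. It is built from two vertical stiles running the full outside height and two horizontal rails spanning the gap between the stiles.

Three stools sit around the table at the −y, +y, +x sides. The picture frame is on top of the table, centred.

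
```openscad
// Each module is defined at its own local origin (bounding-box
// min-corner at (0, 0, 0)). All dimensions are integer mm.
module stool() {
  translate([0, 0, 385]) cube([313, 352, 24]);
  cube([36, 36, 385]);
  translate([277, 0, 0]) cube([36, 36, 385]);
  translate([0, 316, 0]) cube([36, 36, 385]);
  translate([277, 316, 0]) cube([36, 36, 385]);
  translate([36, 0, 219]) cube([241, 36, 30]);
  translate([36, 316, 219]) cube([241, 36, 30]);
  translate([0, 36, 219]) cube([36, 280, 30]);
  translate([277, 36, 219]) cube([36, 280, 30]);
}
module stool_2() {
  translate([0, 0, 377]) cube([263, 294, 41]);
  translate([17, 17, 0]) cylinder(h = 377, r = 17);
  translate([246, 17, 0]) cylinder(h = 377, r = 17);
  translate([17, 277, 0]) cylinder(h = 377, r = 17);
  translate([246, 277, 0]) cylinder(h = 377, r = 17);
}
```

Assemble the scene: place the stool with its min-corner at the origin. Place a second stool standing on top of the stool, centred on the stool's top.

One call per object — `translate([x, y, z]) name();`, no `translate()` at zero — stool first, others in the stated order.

stool();
translate([25, 29, 409]) stool_2();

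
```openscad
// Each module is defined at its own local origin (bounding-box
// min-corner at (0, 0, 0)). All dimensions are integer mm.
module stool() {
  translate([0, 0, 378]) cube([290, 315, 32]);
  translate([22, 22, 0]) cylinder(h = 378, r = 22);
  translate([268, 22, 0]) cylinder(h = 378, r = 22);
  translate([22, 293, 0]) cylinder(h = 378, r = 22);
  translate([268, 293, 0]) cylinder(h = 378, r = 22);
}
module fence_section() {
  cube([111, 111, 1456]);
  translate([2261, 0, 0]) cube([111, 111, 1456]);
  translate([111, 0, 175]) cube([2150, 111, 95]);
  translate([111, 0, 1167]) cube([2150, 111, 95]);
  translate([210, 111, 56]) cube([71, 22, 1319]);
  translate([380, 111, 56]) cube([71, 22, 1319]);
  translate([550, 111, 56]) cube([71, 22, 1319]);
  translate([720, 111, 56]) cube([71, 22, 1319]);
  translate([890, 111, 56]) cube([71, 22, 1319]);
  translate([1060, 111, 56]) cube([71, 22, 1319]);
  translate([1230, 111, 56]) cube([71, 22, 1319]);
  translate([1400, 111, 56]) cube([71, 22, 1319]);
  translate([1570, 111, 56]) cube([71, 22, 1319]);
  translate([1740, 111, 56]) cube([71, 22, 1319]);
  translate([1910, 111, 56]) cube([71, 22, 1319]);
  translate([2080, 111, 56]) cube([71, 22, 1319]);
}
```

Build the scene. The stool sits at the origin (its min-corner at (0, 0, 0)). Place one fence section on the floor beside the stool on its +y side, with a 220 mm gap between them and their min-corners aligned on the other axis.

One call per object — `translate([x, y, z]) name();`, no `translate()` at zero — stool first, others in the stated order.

stool();
translate([0, 535, 0]) fence_section();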